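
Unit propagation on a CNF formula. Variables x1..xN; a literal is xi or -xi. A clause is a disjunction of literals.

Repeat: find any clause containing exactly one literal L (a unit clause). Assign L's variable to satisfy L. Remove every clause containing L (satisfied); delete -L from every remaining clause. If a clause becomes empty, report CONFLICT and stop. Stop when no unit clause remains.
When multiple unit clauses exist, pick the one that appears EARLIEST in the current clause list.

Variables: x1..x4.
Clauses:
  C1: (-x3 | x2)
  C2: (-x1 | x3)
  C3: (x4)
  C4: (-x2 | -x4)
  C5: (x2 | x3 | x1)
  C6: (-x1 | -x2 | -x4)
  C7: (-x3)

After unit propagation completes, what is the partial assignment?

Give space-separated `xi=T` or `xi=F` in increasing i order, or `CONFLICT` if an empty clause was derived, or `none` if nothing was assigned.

unit clause [4] forces x4=T; simplify:
  drop -4 from [-2, -4] -> [-2]
  drop -4 from [-1, -2, -4] -> [-1, -2]
  satisfied 1 clause(s); 6 remain; assigned so far: [4]
unit clause [-2] forces x2=F; simplify:
  drop 2 from [-3, 2] -> [-3]
  drop 2 from [2, 3, 1] -> [3, 1]
  satisfied 2 clause(s); 4 remain; assigned so far: [2, 4]
unit clause [-3] forces x3=F; simplify:
  drop 3 from [-1, 3] -> [-1]
  drop 3 from [3, 1] -> [1]
  satisfied 2 clause(s); 2 remain; assigned so far: [2, 3, 4]
unit clause [-1] forces x1=F; simplify:
  drop 1 from [1] -> [] (empty!)
  satisfied 1 clause(s); 1 remain; assigned so far: [1, 2, 3, 4]
CONFLICT (empty clause)

Answer: CONFLICT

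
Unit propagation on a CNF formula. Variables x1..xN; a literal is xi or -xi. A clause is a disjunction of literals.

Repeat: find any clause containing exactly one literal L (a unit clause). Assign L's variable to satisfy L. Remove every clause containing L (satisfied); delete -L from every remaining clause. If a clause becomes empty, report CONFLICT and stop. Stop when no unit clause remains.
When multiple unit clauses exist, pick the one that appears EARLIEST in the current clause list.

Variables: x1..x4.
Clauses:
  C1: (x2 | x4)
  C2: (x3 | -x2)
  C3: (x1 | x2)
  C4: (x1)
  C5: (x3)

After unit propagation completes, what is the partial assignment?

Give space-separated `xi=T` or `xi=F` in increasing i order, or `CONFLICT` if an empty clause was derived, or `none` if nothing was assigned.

unit clause [1] forces x1=T; simplify:
  satisfied 2 clause(s); 3 remain; assigned so far: [1]
unit clause [3] forces x3=T; simplify:
  satisfied 2 clause(s); 1 remain; assigned so far: [1, 3]

Answer: x1=T x3=T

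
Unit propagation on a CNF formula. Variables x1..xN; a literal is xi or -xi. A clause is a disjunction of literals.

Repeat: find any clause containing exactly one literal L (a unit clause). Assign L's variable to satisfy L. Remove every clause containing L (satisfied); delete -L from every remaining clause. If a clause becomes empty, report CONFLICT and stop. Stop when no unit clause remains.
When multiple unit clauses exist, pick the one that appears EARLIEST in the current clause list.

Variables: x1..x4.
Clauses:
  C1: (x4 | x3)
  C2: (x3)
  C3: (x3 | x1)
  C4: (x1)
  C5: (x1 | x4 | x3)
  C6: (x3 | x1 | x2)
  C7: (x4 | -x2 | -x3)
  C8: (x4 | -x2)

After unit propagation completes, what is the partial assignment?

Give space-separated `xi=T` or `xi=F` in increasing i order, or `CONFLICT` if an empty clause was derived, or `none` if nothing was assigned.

unit clause [3] forces x3=T; simplify:
  drop -3 from [4, -2, -3] -> [4, -2]
  satisfied 5 clause(s); 3 remain; assigned so far: [3]
unit clause [1] forces x1=T; simplify:
  satisfied 1 clause(s); 2 remain; assigned so far: [1, 3]

Answer: x1=T x3=T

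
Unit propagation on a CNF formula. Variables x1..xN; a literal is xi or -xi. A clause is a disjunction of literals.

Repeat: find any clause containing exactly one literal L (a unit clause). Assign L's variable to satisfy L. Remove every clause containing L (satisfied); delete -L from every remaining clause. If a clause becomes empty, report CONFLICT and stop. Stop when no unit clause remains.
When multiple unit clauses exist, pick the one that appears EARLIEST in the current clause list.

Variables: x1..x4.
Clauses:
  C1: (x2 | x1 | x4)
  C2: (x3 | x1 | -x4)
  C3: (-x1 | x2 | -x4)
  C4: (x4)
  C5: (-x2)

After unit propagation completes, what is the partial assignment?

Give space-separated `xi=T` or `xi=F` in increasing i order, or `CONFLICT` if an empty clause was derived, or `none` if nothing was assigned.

unit clause [4] forces x4=T; simplify:
  drop -4 from [3, 1, -4] -> [3, 1]
  drop -4 from [-1, 2, -4] -> [-1, 2]
  satisfied 2 clause(s); 3 remain; assigned so far: [4]
unit clause [-2] forces x2=F; simplify:
  drop 2 from [-1, 2] -> [-1]
  satisfied 1 clause(s); 2 remain; assigned so far: [2, 4]
unit clause [-1] forces x1=F; simplify:
  drop 1 from [3, 1] -> [3]
  satisfied 1 clause(s); 1 remain; assigned so far: [1, 2, 4]
unit clause [3] forces x3=T; simplify:
  satisfied 1 clause(s); 0 remain; assigned so far: [1, 2, 3, 4]

Answer: x1=F x2=F x3=T x4=T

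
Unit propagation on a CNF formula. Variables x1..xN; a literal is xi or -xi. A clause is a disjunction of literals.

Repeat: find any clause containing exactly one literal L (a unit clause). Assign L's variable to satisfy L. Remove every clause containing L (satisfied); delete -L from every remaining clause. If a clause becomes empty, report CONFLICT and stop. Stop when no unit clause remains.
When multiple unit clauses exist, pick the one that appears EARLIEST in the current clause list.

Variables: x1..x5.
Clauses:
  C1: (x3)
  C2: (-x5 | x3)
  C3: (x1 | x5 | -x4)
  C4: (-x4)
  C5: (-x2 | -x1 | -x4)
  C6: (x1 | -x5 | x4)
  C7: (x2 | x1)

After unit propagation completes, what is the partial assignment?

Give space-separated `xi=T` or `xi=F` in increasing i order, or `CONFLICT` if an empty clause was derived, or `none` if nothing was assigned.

Answer: x3=T x4=F

Derivation:
unit clause [3] forces x3=T; simplify:
  satisfied 2 clause(s); 5 remain; assigned so far: [3]
unit clause [-4] forces x4=F; simplify:
  drop 4 from [1, -5, 4] -> [1, -5]
  satisfied 3 clause(s); 2 remain; assigned so far: [3, 4]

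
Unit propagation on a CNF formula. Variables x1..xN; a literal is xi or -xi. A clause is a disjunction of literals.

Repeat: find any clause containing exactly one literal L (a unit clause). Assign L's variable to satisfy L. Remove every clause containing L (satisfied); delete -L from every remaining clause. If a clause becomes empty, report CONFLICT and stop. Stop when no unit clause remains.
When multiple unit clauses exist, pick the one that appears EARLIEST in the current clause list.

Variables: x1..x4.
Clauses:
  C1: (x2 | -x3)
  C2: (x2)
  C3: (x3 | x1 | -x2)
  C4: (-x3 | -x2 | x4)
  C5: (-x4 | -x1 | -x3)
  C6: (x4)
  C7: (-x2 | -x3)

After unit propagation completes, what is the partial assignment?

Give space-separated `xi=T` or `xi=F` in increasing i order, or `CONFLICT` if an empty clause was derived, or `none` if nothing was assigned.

Answer: x1=T x2=T x3=F x4=T

Derivation:
unit clause [2] forces x2=T; simplify:
  drop -2 from [3, 1, -2] -> [3, 1]
  drop -2 from [-3, -2, 4] -> [-3, 4]
  drop -2 from [-2, -3] -> [-3]
  satisfied 2 clause(s); 5 remain; assigned so far: [2]
unit clause [4] forces x4=T; simplify:
  drop -4 from [-4, -1, -3] -> [-1, -3]
  satisfied 2 clause(s); 3 remain; assigned so far: [2, 4]
unit clause [-3] forces x3=F; simplify:
  drop 3 from [3, 1] -> [1]
  satisfied 2 clause(s); 1 remain; assigned so far: [2, 3, 4]
unit clause [1] forces x1=T; simplify:
  satisfied 1 clause(s); 0 remain; assigned so far: [1, 2, 3, 4]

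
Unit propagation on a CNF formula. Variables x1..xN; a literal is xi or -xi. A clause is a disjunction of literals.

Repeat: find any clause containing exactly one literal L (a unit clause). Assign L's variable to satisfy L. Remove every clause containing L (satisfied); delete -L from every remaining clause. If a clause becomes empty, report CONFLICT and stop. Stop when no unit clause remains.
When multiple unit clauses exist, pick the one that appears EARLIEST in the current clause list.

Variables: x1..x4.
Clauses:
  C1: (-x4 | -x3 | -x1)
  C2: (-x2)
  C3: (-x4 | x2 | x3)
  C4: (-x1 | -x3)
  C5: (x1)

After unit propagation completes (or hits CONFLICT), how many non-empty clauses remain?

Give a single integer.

unit clause [-2] forces x2=F; simplify:
  drop 2 from [-4, 2, 3] -> [-4, 3]
  satisfied 1 clause(s); 4 remain; assigned so far: [2]
unit clause [1] forces x1=T; simplify:
  drop -1 from [-4, -3, -1] -> [-4, -3]
  drop -1 from [-1, -3] -> [-3]
  satisfied 1 clause(s); 3 remain; assigned so far: [1, 2]
unit clause [-3] forces x3=F; simplify:
  drop 3 from [-4, 3] -> [-4]
  satisfied 2 clause(s); 1 remain; assigned so far: [1, 2, 3]
unit clause [-4] forces x4=F; simplify:
  satisfied 1 clause(s); 0 remain; assigned so far: [1, 2, 3, 4]

Answer: 0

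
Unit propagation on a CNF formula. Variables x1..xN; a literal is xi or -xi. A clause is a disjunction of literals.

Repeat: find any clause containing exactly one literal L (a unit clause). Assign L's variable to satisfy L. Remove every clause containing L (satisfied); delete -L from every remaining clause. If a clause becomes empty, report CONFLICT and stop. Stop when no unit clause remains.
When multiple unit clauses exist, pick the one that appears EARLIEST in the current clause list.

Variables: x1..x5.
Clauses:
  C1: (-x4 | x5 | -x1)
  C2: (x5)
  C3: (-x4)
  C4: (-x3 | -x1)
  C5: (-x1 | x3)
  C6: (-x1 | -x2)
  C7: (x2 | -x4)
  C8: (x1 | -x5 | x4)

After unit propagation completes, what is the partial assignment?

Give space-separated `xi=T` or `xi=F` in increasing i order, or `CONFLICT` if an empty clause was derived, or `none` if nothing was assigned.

Answer: CONFLICT

Derivation:
unit clause [5] forces x5=T; simplify:
  drop -5 from [1, -5, 4] -> [1, 4]
  satisfied 2 clause(s); 6 remain; assigned so far: [5]
unit clause [-4] forces x4=F; simplify:
  drop 4 from [1, 4] -> [1]
  satisfied 2 clause(s); 4 remain; assigned so far: [4, 5]
unit clause [1] forces x1=T; simplify:
  drop -1 from [-3, -1] -> [-3]
  drop -1 from [-1, 3] -> [3]
  drop -1 from [-1, -2] -> [-2]
  satisfied 1 clause(s); 3 remain; assigned so far: [1, 4, 5]
unit clause [-3] forces x3=F; simplify:
  drop 3 from [3] -> [] (empty!)
  satisfied 1 clause(s); 2 remain; assigned so far: [1, 3, 4, 5]
CONFLICT (empty clause)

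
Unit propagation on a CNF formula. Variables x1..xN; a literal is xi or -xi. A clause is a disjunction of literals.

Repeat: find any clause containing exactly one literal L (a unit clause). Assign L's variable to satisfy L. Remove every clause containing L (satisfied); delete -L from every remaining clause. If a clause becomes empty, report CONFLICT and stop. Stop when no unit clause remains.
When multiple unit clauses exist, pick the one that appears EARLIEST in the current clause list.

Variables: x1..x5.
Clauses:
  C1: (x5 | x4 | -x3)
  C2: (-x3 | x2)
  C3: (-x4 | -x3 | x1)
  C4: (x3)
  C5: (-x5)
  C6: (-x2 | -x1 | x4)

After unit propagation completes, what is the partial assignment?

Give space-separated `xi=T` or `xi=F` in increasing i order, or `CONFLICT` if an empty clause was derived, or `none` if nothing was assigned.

Answer: x1=T x2=T x3=T x4=T x5=F

Derivation:
unit clause [3] forces x3=T; simplify:
  drop -3 from [5, 4, -3] -> [5, 4]
  drop -3 from [-3, 2] -> [2]
  drop -3 from [-4, -3, 1] -> [-4, 1]
  satisfied 1 clause(s); 5 remain; assigned so far: [3]
unit clause [2] forces x2=T; simplify:
  drop -2 from [-2, -1, 4] -> [-1, 4]
  satisfied 1 clause(s); 4 remain; assigned so far: [2, 3]
unit clause [-5] forces x5=F; simplify:
  drop 5 from [5, 4] -> [4]
  satisfied 1 clause(s); 3 remain; assigned so far: [2, 3, 5]
unit clause [4] forces x4=T; simplify:
  drop -4 from [-4, 1] -> [1]
  satisfied 2 clause(s); 1 remain; assigned so far: [2, 3, 4, 5]
unit clause [1] forces x1=T; simplify:
  satisfied 1 clause(s); 0 remain; assigned so far: [1, 2, 3, 4, 5]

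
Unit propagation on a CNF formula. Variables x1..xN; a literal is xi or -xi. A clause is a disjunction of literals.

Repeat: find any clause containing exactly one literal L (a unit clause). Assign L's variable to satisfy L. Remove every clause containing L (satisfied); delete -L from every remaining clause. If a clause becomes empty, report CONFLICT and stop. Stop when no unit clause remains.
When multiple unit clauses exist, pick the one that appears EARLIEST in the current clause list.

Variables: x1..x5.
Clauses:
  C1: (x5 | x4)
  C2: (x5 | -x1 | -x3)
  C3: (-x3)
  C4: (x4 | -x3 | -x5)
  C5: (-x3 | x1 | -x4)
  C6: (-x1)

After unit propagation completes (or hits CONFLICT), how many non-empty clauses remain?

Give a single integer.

Answer: 1

Derivation:
unit clause [-3] forces x3=F; simplify:
  satisfied 4 clause(s); 2 remain; assigned so far: [3]
unit clause [-1] forces x1=F; simplify:
  satisfied 1 clause(s); 1 remain; assigned so far: [1, 3]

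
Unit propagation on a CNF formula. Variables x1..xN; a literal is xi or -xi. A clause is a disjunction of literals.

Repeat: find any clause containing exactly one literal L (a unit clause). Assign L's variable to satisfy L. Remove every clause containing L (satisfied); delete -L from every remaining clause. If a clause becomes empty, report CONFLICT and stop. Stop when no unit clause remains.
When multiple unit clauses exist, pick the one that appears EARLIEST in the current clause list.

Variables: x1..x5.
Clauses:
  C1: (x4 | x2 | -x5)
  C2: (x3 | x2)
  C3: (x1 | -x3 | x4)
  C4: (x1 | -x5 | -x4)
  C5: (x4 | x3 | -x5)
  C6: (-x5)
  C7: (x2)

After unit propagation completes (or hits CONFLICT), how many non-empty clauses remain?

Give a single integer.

unit clause [-5] forces x5=F; simplify:
  satisfied 4 clause(s); 3 remain; assigned so far: [5]
unit clause [2] forces x2=T; simplify:
  satisfied 2 clause(s); 1 remain; assigned so far: [2, 5]

Answer: 1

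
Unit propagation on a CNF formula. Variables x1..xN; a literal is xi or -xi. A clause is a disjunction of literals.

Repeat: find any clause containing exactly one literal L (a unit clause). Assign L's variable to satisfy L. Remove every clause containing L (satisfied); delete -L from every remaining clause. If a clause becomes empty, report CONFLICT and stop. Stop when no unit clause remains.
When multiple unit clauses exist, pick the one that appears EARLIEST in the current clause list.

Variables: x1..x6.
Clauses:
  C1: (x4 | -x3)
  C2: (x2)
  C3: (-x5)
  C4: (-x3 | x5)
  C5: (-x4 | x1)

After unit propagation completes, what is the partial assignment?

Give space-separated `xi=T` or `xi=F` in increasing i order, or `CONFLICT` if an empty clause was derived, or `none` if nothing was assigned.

unit clause [2] forces x2=T; simplify:
  satisfied 1 clause(s); 4 remain; assigned so far: [2]
unit clause [-5] forces x5=F; simplify:
  drop 5 from [-3, 5] -> [-3]
  satisfied 1 clause(s); 3 remain; assigned so far: [2, 5]
unit clause [-3] forces x3=F; simplify:
  satisfied 2 clause(s); 1 remain; assigned so far: [2, 3, 5]

Answer: x2=T x3=F x5=F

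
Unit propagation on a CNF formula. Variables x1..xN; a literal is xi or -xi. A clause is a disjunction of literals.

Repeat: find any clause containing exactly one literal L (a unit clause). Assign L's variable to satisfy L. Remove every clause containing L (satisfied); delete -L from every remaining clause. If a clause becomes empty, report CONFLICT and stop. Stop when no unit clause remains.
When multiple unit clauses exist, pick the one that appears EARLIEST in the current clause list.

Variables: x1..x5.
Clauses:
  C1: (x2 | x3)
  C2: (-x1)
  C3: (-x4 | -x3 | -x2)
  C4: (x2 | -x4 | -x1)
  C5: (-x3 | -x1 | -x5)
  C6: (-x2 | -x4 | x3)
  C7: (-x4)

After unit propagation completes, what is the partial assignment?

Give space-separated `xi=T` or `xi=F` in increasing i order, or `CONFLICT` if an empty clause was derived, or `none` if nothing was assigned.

unit clause [-1] forces x1=F; simplify:
  satisfied 3 clause(s); 4 remain; assigned so far: [1]
unit clause [-4] forces x4=F; simplify:
  satisfied 3 clause(s); 1 remain; assigned so far: [1, 4]

Answer: x1=F x4=F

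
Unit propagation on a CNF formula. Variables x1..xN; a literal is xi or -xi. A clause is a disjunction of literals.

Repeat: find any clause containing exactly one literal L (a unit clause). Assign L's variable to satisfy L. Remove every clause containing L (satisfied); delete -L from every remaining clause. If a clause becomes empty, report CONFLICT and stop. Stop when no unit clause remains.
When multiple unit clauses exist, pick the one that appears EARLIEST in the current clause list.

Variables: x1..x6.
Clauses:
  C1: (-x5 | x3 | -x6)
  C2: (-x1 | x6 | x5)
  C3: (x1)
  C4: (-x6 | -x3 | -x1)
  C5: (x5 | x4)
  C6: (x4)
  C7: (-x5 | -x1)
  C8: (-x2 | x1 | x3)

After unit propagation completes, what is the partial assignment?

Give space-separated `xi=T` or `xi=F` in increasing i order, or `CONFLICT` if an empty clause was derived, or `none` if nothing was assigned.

unit clause [1] forces x1=T; simplify:
  drop -1 from [-1, 6, 5] -> [6, 5]
  drop -1 from [-6, -3, -1] -> [-6, -3]
  drop -1 from [-5, -1] -> [-5]
  satisfied 2 clause(s); 6 remain; assigned so far: [1]
unit clause [4] forces x4=T; simplify:
  satisfied 2 clause(s); 4 remain; assigned so far: [1, 4]
unit clause [-5] forces x5=F; simplify:
  drop 5 from [6, 5] -> [6]
  satisfied 2 clause(s); 2 remain; assigned so far: [1, 4, 5]
unit clause [6] forces x6=T; simplify:
  drop -6 from [-6, -3] -> [-3]
  satisfied 1 clause(s); 1 remain; assigned so far: [1, 4, 5, 6]
unit clause [-3] forces x3=F; simplify:
  satisfied 1 clause(s); 0 remain; assigned so far: [1, 3, 4, 5, 6]

Answer: x1=T x3=F x4=T x5=F x6=T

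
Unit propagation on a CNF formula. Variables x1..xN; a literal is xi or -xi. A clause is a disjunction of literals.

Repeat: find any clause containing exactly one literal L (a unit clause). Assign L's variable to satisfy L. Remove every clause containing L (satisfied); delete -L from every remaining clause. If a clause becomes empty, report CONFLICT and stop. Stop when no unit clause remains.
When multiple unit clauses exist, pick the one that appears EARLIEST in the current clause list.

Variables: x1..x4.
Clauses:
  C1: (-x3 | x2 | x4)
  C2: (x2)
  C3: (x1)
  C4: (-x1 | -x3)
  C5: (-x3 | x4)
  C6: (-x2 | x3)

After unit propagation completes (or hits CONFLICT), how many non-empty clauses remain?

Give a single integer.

Answer: 0

Derivation:
unit clause [2] forces x2=T; simplify:
  drop -2 from [-2, 3] -> [3]
  satisfied 2 clause(s); 4 remain; assigned so far: [2]
unit clause [1] forces x1=T; simplify:
  drop -1 from [-1, -3] -> [-3]
  satisfied 1 clause(s); 3 remain; assigned so far: [1, 2]
unit clause [-3] forces x3=F; simplify:
  drop 3 from [3] -> [] (empty!)
  satisfied 2 clause(s); 1 remain; assigned so far: [1, 2, 3]
CONFLICT (empty clause)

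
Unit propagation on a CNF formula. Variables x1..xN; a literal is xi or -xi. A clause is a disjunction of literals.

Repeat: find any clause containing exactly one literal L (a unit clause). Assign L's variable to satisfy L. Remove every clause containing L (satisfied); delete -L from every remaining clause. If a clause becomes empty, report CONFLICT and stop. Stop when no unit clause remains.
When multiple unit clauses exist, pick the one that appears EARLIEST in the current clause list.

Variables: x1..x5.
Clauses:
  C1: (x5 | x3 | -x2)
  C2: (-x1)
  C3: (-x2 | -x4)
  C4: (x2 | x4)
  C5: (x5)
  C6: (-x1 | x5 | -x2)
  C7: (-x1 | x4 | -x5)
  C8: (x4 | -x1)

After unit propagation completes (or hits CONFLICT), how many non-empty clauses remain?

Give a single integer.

Answer: 2

Derivation:
unit clause [-1] forces x1=F; simplify:
  satisfied 4 clause(s); 4 remain; assigned so far: [1]
unit clause [5] forces x5=T; simplify:
  satisfied 2 clause(s); 2 remain; assigned so far: [1, 5]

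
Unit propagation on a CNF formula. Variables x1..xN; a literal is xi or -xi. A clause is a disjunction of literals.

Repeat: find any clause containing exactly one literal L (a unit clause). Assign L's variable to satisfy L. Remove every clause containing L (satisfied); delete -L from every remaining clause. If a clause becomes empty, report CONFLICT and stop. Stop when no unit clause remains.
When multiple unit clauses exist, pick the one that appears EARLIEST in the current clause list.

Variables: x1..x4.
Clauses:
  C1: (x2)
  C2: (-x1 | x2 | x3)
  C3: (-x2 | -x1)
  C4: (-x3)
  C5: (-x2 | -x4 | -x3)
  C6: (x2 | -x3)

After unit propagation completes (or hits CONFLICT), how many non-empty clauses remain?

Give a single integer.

Answer: 0

Derivation:
unit clause [2] forces x2=T; simplify:
  drop -2 from [-2, -1] -> [-1]
  drop -2 from [-2, -4, -3] -> [-4, -3]
  satisfied 3 clause(s); 3 remain; assigned so far: [2]
unit clause [-1] forces x1=F; simplify:
  satisfied 1 clause(s); 2 remain; assigned so far: [1, 2]
unit clause [-3] forces x3=F; simplify:
  satisfied 2 clause(s); 0 remain; assigned so far: [1, 2, 3]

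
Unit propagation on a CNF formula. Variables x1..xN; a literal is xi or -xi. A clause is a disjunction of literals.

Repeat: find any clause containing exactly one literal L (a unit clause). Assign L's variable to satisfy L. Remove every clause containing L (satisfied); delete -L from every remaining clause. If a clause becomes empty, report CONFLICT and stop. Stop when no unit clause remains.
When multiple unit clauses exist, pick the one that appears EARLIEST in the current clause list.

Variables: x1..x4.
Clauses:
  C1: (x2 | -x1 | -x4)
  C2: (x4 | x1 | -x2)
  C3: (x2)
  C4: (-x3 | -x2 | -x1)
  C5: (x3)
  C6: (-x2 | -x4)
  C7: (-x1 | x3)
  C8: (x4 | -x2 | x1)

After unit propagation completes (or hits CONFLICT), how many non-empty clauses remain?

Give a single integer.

Answer: 0

Derivation:
unit clause [2] forces x2=T; simplify:
  drop -2 from [4, 1, -2] -> [4, 1]
  drop -2 from [-3, -2, -1] -> [-3, -1]
  drop -2 from [-2, -4] -> [-4]
  drop -2 from [4, -2, 1] -> [4, 1]
  satisfied 2 clause(s); 6 remain; assigned so far: [2]
unit clause [3] forces x3=T; simplify:
  drop -3 from [-3, -1] -> [-1]
  satisfied 2 clause(s); 4 remain; assigned so far: [2, 3]
unit clause [-1] forces x1=F; simplify:
  drop 1 from [4, 1] -> [4]
  drop 1 from [4, 1] -> [4]
  satisfied 1 clause(s); 3 remain; assigned so far: [1, 2, 3]
unit clause [4] forces x4=T; simplify:
  drop -4 from [-4] -> [] (empty!)
  satisfied 2 clause(s); 1 remain; assigned so far: [1, 2, 3, 4]
CONFLICT (empty clause)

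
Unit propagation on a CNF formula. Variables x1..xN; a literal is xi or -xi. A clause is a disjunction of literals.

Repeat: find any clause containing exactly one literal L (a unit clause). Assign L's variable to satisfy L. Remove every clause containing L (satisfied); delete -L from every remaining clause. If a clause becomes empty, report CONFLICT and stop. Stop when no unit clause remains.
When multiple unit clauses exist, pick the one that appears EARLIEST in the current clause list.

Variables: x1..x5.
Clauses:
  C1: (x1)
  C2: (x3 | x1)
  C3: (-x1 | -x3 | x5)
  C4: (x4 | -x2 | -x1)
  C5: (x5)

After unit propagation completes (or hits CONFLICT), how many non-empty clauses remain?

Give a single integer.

unit clause [1] forces x1=T; simplify:
  drop -1 from [-1, -3, 5] -> [-3, 5]
  drop -1 from [4, -2, -1] -> [4, -2]
  satisfied 2 clause(s); 3 remain; assigned so far: [1]
unit clause [5] forces x5=T; simplify:
  satisfied 2 clause(s); 1 remain; assigned so far: [1, 5]

Answer: 1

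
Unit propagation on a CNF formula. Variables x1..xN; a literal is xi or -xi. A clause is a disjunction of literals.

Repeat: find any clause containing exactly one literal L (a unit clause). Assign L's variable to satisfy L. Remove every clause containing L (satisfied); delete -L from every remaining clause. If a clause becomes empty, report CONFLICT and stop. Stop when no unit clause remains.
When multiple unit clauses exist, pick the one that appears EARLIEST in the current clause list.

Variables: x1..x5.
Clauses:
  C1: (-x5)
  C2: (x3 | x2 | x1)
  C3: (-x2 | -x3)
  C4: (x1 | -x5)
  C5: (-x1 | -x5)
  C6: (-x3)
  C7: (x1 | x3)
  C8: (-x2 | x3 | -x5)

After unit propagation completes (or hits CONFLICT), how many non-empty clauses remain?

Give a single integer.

unit clause [-5] forces x5=F; simplify:
  satisfied 4 clause(s); 4 remain; assigned so far: [5]
unit clause [-3] forces x3=F; simplify:
  drop 3 from [3, 2, 1] -> [2, 1]
  drop 3 from [1, 3] -> [1]
  satisfied 2 clause(s); 2 remain; assigned so far: [3, 5]
unit clause [1] forces x1=T; simplify:
  satisfied 2 clause(s); 0 remain; assigned so far: [1, 3, 5]

Answer: 0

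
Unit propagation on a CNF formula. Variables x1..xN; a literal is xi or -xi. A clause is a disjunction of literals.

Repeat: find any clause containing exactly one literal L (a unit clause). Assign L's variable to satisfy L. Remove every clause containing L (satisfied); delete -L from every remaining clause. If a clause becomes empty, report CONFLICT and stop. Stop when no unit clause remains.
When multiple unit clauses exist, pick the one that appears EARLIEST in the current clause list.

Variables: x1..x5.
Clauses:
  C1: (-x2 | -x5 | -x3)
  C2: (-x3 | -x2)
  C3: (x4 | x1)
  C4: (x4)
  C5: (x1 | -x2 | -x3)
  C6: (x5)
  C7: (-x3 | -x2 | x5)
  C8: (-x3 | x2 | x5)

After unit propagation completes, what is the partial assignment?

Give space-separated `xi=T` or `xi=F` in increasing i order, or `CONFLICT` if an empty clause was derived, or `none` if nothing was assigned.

unit clause [4] forces x4=T; simplify:
  satisfied 2 clause(s); 6 remain; assigned so far: [4]
unit clause [5] forces x5=T; simplify:
  drop -5 from [-2, -5, -3] -> [-2, -3]
  satisfied 3 clause(s); 3 remain; assigned so far: [4, 5]

Answer: x4=T x5=T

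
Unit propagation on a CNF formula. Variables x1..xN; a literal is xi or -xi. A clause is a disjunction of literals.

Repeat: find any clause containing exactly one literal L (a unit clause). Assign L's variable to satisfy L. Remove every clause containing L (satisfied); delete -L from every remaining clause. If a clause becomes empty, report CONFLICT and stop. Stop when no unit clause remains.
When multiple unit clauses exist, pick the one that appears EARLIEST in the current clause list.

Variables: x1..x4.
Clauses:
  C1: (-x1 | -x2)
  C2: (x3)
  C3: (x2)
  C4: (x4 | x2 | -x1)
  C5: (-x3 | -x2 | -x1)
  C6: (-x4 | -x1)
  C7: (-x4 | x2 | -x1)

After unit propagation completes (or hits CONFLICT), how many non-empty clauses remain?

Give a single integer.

unit clause [3] forces x3=T; simplify:
  drop -3 from [-3, -2, -1] -> [-2, -1]
  satisfied 1 clause(s); 6 remain; assigned so far: [3]
unit clause [2] forces x2=T; simplify:
  drop -2 from [-1, -2] -> [-1]
  drop -2 from [-2, -1] -> [-1]
  satisfied 3 clause(s); 3 remain; assigned so far: [2, 3]
unit clause [-1] forces x1=F; simplify:
  satisfied 3 clause(s); 0 remain; assigned so far: [1, 2, 3]

Answer: 0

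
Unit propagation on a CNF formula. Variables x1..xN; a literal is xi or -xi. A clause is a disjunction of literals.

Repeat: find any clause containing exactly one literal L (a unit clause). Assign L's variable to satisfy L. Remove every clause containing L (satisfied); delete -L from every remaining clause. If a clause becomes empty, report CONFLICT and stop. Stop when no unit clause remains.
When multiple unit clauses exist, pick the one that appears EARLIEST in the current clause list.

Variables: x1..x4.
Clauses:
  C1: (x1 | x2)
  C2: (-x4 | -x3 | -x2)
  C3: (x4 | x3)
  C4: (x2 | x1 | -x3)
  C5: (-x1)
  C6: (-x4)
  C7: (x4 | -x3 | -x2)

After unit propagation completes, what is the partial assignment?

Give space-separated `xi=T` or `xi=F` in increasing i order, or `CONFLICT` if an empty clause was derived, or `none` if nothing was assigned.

unit clause [-1] forces x1=F; simplify:
  drop 1 from [1, 2] -> [2]
  drop 1 from [2, 1, -3] -> [2, -3]
  satisfied 1 clause(s); 6 remain; assigned so far: [1]
unit clause [2] forces x2=T; simplify:
  drop -2 from [-4, -3, -2] -> [-4, -3]
  drop -2 from [4, -3, -2] -> [4, -3]
  satisfied 2 clause(s); 4 remain; assigned so far: [1, 2]
unit clause [-4] forces x4=F; simplify:
  drop 4 from [4, 3] -> [3]
  drop 4 from [4, -3] -> [-3]
  satisfied 2 clause(s); 2 remain; assigned so far: [1, 2, 4]
unit clause [3] forces x3=T; simplify:
  drop -3 from [-3] -> [] (empty!)
  satisfied 1 clause(s); 1 remain; assigned so far: [1, 2, 3, 4]
CONFLICT (empty clause)

Answer: CONFLICT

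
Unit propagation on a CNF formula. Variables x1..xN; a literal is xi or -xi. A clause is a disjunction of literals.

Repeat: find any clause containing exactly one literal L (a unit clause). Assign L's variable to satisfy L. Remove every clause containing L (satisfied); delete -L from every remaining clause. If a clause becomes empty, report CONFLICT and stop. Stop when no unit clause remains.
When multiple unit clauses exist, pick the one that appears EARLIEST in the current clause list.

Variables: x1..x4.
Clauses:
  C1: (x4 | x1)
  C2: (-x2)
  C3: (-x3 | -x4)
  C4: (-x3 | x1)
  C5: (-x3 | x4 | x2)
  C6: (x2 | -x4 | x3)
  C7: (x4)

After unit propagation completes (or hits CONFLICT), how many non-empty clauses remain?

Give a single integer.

unit clause [-2] forces x2=F; simplify:
  drop 2 from [-3, 4, 2] -> [-3, 4]
  drop 2 from [2, -4, 3] -> [-4, 3]
  satisfied 1 clause(s); 6 remain; assigned so far: [2]
unit clause [4] forces x4=T; simplify:
  drop -4 from [-3, -4] -> [-3]
  drop -4 from [-4, 3] -> [3]
  satisfied 3 clause(s); 3 remain; assigned so far: [2, 4]
unit clause [-3] forces x3=F; simplify:
  drop 3 from [3] -> [] (empty!)
  satisfied 2 clause(s); 1 remain; assigned so far: [2, 3, 4]
CONFLICT (empty clause)

Answer: 0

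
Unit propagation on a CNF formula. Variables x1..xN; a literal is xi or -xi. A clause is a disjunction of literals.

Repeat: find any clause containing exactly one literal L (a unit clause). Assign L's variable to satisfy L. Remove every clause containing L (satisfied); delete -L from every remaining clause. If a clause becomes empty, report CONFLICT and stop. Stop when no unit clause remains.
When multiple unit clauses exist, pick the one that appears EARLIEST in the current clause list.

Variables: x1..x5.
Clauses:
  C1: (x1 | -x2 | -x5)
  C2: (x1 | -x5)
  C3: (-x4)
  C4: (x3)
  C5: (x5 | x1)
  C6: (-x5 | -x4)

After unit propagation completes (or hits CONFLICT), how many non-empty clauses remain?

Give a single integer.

unit clause [-4] forces x4=F; simplify:
  satisfied 2 clause(s); 4 remain; assigned so far: [4]
unit clause [3] forces x3=T; simplify:
  satisfied 1 clause(s); 3 remain; assigned so far: [3, 4]

Answer: 3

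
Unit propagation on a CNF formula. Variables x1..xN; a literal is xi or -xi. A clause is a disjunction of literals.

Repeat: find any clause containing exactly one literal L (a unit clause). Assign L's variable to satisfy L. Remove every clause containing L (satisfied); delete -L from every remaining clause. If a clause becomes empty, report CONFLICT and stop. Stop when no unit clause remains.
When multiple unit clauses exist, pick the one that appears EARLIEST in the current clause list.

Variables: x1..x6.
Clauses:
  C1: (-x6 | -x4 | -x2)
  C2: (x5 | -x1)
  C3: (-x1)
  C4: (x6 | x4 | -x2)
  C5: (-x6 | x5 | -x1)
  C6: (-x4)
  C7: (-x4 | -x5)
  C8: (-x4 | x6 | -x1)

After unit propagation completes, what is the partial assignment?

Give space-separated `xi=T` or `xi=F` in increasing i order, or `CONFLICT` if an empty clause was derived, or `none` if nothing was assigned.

unit clause [-1] forces x1=F; simplify:
  satisfied 4 clause(s); 4 remain; assigned so far: [1]
unit clause [-4] forces x4=F; simplify:
  drop 4 from [6, 4, -2] -> [6, -2]
  satisfied 3 clause(s); 1 remain; assigned so far: [1, 4]

Answer: x1=F x4=F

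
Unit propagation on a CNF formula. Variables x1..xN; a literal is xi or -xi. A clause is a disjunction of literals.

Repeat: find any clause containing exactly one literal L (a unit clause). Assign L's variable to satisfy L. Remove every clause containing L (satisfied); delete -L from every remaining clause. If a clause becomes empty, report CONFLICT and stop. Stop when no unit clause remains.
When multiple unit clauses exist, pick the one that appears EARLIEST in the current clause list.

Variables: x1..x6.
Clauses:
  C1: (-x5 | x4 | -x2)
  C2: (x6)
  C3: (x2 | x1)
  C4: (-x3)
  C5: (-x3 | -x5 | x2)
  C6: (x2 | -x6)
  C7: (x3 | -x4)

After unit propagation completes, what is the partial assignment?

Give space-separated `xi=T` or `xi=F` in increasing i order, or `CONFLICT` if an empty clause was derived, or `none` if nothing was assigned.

Answer: x2=T x3=F x4=F x5=F x6=T

Derivation:
unit clause [6] forces x6=T; simplify:
  drop -6 from [2, -6] -> [2]
  satisfied 1 clause(s); 6 remain; assigned so far: [6]
unit clause [-3] forces x3=F; simplify:
  drop 3 from [3, -4] -> [-4]
  satisfied 2 clause(s); 4 remain; assigned so far: [3, 6]
unit clause [2] forces x2=T; simplify:
  drop -2 from [-5, 4, -2] -> [-5, 4]
  satisfied 2 clause(s); 2 remain; assigned so far: [2, 3, 6]
unit clause [-4] forces x4=F; simplify:
  drop 4 from [-5, 4] -> [-5]
  satisfied 1 clause(s); 1 remain; assigned so far: [2, 3, 4, 6]
unit clause [-5] forces x5=F; simplify:
  satisfied 1 clause(s); 0 remain; assigned so far: [2, 3, 4, 5, 6]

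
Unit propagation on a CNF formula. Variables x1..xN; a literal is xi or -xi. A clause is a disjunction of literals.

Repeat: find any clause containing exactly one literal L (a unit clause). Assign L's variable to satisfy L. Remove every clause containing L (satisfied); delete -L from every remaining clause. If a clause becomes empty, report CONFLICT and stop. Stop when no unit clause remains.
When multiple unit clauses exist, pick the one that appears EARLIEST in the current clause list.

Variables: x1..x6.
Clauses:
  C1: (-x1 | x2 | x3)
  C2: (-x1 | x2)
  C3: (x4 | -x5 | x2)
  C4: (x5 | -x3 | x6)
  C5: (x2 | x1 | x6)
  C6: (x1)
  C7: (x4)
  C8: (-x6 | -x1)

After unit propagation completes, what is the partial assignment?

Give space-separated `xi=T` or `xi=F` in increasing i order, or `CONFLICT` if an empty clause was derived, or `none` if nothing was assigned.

Answer: x1=T x2=T x4=T x6=F

Derivation:
unit clause [1] forces x1=T; simplify:
  drop -1 from [-1, 2, 3] -> [2, 3]
  drop -1 from [-1, 2] -> [2]
  drop -1 from [-6, -1] -> [-6]
  satisfied 2 clause(s); 6 remain; assigned so far: [1]
unit clause [2] forces x2=T; simplify:
  satisfied 3 clause(s); 3 remain; assigned so far: [1, 2]
unit clause [4] forces x4=T; simplify:
  satisfied 1 clause(s); 2 remain; assigned so far: [1, 2, 4]
unit clause [-6] forces x6=F; simplify:
  drop 6 from [5, -3, 6] -> [5, -3]
  satisfied 1 clause(s); 1 remain; assigned so far: [1, 2, 4, 6]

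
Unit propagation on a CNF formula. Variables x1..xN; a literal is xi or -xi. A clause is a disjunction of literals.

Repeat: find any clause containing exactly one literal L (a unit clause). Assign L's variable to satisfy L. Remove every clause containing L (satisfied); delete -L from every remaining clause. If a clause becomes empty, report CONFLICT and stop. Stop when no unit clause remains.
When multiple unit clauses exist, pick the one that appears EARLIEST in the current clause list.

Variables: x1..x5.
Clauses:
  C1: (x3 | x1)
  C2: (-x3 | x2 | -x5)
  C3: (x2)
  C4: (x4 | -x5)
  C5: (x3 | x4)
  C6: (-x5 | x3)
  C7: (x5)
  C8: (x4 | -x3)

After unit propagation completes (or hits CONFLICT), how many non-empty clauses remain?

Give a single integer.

unit clause [2] forces x2=T; simplify:
  satisfied 2 clause(s); 6 remain; assigned so far: [2]
unit clause [5] forces x5=T; simplify:
  drop -5 from [4, -5] -> [4]
  drop -5 from [-5, 3] -> [3]
  satisfied 1 clause(s); 5 remain; assigned so far: [2, 5]
unit clause [4] forces x4=T; simplify:
  satisfied 3 clause(s); 2 remain; assigned so far: [2, 4, 5]
unit clause [3] forces x3=T; simplify:
  satisfied 2 clause(s); 0 remain; assigned so far: [2, 3, 4, 5]

Answer: 0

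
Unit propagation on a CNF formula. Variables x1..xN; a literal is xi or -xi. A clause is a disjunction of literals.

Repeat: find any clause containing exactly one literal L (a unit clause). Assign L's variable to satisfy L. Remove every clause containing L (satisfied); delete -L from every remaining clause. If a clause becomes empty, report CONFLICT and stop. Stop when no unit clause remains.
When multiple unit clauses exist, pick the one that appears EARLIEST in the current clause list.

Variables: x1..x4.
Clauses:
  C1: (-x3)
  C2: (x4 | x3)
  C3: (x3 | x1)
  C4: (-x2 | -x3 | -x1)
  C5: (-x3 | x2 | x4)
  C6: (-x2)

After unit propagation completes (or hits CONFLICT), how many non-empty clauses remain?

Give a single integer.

unit clause [-3] forces x3=F; simplify:
  drop 3 from [4, 3] -> [4]
  drop 3 from [3, 1] -> [1]
  satisfied 3 clause(s); 3 remain; assigned so far: [3]
unit clause [4] forces x4=T; simplify:
  satisfied 1 clause(s); 2 remain; assigned so far: [3, 4]
unit clause [1] forces x1=T; simplify:
  satisfied 1 clause(s); 1 remain; assigned so far: [1, 3, 4]
unit clause [-2] forces x2=F; simplify:
  satisfied 1 clause(s); 0 remain; assigned so far: [1, 2, 3, 4]

Answer: 0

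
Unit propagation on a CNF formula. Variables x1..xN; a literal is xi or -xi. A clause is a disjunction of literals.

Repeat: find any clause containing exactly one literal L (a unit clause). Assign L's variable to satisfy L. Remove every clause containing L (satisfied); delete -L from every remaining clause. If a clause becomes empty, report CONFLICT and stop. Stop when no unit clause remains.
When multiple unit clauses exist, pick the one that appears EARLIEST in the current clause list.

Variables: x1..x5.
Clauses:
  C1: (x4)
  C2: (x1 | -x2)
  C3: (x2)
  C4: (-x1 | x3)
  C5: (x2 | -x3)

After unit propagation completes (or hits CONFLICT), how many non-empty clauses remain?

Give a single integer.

Answer: 0

Derivation:
unit clause [4] forces x4=T; simplify:
  satisfied 1 clause(s); 4 remain; assigned so far: [4]
unit clause [2] forces x2=T; simplify:
  drop -2 from [1, -2] -> [1]
  satisfied 2 clause(s); 2 remain; assigned so far: [2, 4]
unit clause [1] forces x1=T; simplify:
  drop -1 from [-1, 3] -> [3]
  satisfied 1 clause(s); 1 remain; assigned so far: [1, 2, 4]
unit clause [3] forces x3=T; simplify:
  satisfied 1 clause(s); 0 remain; assigned so far: [1, 2, 3, 4]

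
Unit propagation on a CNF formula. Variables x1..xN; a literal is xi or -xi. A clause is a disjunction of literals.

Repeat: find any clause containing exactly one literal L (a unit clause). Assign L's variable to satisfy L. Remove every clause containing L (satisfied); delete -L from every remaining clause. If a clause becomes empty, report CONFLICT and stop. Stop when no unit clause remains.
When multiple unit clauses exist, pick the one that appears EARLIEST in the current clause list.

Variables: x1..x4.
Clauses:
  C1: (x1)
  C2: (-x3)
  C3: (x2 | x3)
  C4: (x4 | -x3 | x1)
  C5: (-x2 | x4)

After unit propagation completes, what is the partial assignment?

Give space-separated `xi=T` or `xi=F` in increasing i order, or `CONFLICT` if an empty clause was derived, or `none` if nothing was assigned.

unit clause [1] forces x1=T; simplify:
  satisfied 2 clause(s); 3 remain; assigned so far: [1]
unit clause [-3] forces x3=F; simplify:
  drop 3 from [2, 3] -> [2]
  satisfied 1 clause(s); 2 remain; assigned so far: [1, 3]
unit clause [2] forces x2=T; simplify:
  drop -2 from [-2, 4] -> [4]
  satisfied 1 clause(s); 1 remain; assigned so far: [1, 2, 3]
unit clause [4] forces x4=T; simplify:
  satisfied 1 clause(s); 0 remain; assigned so far: [1, 2, 3, 4]

Answer: x1=T x2=T x3=F x4=T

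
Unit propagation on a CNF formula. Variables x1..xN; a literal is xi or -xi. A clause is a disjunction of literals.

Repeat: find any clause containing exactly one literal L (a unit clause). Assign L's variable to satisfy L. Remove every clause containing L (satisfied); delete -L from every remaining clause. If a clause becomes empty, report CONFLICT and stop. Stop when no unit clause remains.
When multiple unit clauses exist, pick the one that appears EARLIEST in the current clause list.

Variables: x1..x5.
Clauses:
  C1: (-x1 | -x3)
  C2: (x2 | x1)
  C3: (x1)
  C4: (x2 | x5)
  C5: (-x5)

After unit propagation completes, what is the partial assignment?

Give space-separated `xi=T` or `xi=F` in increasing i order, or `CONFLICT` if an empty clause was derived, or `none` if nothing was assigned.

Answer: x1=T x2=T x3=F x5=F

Derivation:
unit clause [1] forces x1=T; simplify:
  drop -1 from [-1, -3] -> [-3]
  satisfied 2 clause(s); 3 remain; assigned so far: [1]
unit clause [-3] forces x3=F; simplify:
  satisfied 1 clause(s); 2 remain; assigned so far: [1, 3]
unit clause [-5] forces x5=F; simplify:
  drop 5 from [2, 5] -> [2]
  satisfied 1 clause(s); 1 remain; assigned so far: [1, 3, 5]
unit clause [2] forces x2=T; simplify:
  satisfied 1 clause(s); 0 remain; assigned so far: [1, 2, 3, 5]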